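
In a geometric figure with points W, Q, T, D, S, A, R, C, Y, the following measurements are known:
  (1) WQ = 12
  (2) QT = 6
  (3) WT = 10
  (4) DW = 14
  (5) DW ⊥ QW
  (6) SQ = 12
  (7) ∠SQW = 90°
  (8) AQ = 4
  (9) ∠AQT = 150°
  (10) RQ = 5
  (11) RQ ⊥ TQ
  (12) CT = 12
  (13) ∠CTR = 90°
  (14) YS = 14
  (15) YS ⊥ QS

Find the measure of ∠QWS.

Step 1: By the law of cosines on triangle WQS: WS² = 12² + 12² − 2·12·12·cos(90°) = 288, so WS = 12·√2.
Step 2: By the inverse law of cosines on triangle QWS: cos(∠QWS) = (12² + (12·√2)² − 12²) / (2·12·12·√2) = 288/407.29 = 0.7071, so ∠QWS = 45°.

Therefore, the measure of angle ∠QWS = 45°.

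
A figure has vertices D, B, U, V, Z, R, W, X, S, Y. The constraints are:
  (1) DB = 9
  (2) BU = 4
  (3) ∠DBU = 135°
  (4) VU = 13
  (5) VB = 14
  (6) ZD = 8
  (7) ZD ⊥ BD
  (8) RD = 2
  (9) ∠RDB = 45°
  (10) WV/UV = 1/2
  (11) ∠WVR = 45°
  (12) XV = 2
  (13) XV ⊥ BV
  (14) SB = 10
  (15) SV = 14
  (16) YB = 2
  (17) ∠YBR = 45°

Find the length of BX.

Step 1: By the law of cosines on triangle BVX: BX² = 14² + 2² − 2·14·2·cos(90°) = 200, so BX = 10·√2.

Therefore, the length of BX = 10·√2.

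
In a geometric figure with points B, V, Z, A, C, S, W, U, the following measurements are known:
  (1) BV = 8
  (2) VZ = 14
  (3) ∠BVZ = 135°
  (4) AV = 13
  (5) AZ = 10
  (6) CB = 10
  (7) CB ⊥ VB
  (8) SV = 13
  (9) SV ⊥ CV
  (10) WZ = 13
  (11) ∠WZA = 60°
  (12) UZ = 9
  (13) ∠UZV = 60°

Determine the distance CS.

Step 1: By the law of cosines on triangle CBV: CV² = 10² + 8² − 2·10·8·cos(90°) = 164, so CV = 2·√41.
Step 2: By the law of cosines on triangle CVS: CS² = (2·√41)² + 13² − 2·2·√41·13·cos(90°) = 333, so CS = 3·√37.

Therefore, the length of CS = 3·√37.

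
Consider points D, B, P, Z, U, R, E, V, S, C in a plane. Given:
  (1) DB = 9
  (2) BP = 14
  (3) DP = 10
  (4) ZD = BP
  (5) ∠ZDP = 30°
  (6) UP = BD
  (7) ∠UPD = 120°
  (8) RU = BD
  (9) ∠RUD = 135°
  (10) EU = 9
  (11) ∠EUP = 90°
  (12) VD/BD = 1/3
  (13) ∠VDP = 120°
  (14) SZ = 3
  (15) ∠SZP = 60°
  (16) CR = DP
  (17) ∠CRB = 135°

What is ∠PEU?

From the given relations: UP = BD = 9.
Step 1: By the law of cosines on triangle EUP: EP² = 9² + 9² − 2·9·9·cos(90°) = 162, so EP = 9·√2.
Step 2: By the inverse law of cosines on triangle PEU: cos(∠PEU) = ((9·√2)² + 9² − 9²) / (2·9·√2·9) = 162/229.1 = 0.7071, so ∠PEU = 45°.

Therefore, the measure of angle ∠PEU = 45°.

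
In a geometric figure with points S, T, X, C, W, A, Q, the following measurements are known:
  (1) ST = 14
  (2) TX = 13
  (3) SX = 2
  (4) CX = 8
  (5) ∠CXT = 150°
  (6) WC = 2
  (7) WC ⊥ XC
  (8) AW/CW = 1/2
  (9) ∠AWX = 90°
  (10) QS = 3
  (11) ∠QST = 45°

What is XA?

From the given relations: AW = 1/2·CW = 1/2·2 = 1.
Step 1: By the law of cosines on triangle XCW: XW² = 8² + 2² − 2·8·2·cos(90°) = 68, so XW = 2·√17.
Step 2: By the law of cosines on triangle XWA: XA² = (2·√17)² + 1² − 2·2·√17·1·cos(90°) = 69, so XA = √69.

Therefore, the length of XA = √69.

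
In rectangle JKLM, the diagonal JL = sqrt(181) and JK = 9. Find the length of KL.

The diagonal of a rectangle forms a right triangle with the two sides.
Rearranging the Pythagorean theorem: missing side = sqrt(d^2 - known^2).
= sqrt(181 - 81) = sqrt(100) = 10.

10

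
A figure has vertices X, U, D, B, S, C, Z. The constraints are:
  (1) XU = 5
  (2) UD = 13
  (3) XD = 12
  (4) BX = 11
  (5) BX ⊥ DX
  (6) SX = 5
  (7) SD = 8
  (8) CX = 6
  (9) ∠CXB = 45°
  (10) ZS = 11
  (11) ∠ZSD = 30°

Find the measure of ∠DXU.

Step 1: By the inverse law of cosines on triangle DXU: cos(∠DXU) = (12² + 5² − 13²) / (2·12·5) = 0/120 = 0, so ∠DXU = 90°.

Therefore, the measure of angle ∠DXU = 90°.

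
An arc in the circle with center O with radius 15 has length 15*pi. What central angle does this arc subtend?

The full circumference is 2πr = 30*pi.
The arc is 15*pi / 30*pi = 1/2 of the full circle.
So the central angle = 1/2 × 360° = 180°.

180°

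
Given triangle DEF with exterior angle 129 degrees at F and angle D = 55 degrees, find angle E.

By the exterior angle theorem: exterior angle = sum of remote interior angles.
129 = 55 + angle E
angle E = 129 - 55 = 74 degrees

74 degrees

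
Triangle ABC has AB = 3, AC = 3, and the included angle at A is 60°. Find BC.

Law of cosines: BC^2 = 3^2 + 3^2 - 2(3)(3)cos(60°) = 9, so BC = 3.

3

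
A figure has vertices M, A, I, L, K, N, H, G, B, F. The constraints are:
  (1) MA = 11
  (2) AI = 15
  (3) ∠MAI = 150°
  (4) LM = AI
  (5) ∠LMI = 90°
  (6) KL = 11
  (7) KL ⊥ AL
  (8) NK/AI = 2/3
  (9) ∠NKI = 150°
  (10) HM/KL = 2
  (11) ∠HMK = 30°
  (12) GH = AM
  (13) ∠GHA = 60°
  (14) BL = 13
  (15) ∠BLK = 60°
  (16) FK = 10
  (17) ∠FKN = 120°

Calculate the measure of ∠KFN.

From the given relations: NK = 2/3·AI = 2/3·15 = 10.
Step 1: By the law of cosines on triangle FKN: FN² = 10² + 10² − 2·10·10·cos(120°) = 300, so FN = 10·√3.
Step 2: By the inverse law of cosines on triangle KFN: cos(∠KFN) = (10² + (10·√3)² − 10²) / (2·10·10·√3) = 300/346.41 = 0.866, so ∠KFN = 30°.

Therefore, the measure of angle ∠KFN = 30°.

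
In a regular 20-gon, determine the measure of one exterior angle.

Each exterior angle of a regular n-gon is 360 / n.
For n = 20: 360 / 20 = 18 degrees.

18 degrees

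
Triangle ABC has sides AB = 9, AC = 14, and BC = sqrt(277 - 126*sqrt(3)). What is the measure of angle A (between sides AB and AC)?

cos(A) = (9² + 14² - (sqrt(277 - 126*sqrt(3)))²) / (2 × 9 × 14) = sqrt(3)/2, so A = arccos(sqrt(3)/2) = 30°.

30°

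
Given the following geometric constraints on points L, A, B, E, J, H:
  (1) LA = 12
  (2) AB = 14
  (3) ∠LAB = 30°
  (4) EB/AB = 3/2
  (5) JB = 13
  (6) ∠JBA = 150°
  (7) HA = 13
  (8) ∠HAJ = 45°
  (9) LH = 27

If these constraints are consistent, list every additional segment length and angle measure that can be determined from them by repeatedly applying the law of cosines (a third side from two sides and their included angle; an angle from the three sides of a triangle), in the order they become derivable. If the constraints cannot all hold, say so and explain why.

These constraints are not satisfiable: by the triangle inequality in triangle ALH, (1) LA = 12 and (7) HA = 13 force LH ≤ 12 + 13 = 25, but (9) says LH = 27. No planar figure meets all of them, so nothing further can be derived.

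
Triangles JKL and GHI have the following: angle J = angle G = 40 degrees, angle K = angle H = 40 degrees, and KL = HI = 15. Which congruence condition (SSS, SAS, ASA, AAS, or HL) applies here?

The given information matches AAS: Two pairs of corresponding angles and a non-included side are equal (Angle-Angle-Side).

AAS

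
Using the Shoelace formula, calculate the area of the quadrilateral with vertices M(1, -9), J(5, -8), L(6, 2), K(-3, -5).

Using the Shoelace formula for a quadrilateral (vertices in order):
Area = (1/2)|sum of (x_i * y_(i+1) - x_(i+1) * y_i)|
Terms: (1*-8 - 5*-9) = 37, (5*2 - 6*-8) = 58, (6*-5 - -3*2) = -24, (-3*-9 - 1*-5) = 32
Sum = 103
Area = (1/2)(103) = 103/2

103/2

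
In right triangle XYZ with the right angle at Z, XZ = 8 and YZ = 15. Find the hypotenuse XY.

In a right triangle, the square of the hypotenuse equals the sum of the squares of the two legs.
The legs are 8 and 15, so the hypotenuse = sqrt(64 + 225) = sqrt(289) = 17.

17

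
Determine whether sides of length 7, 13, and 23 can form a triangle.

The longest side is 23. The other two sides sum to 7 + 13 = 20.
Since 20 ≤ 23, the two shorter sides cannot reach around to close the triangle.

No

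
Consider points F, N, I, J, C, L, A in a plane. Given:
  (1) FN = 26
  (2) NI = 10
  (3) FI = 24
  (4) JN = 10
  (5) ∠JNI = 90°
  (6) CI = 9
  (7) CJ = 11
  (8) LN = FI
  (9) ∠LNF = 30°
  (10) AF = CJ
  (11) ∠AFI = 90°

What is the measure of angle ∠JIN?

Step 1: By the law of cosines on triangle INJ: IJ² = 10² + 10² − 2·10·10·cos(90°) = 200, so IJ = 10·√2.
Step 2: By the inverse law of cosines on triangle JIN: cos(∠JIN) = ((10·√2)² + 10² − 10²) / (2·10·√2·10) = 200/282.84 = 0.7071, so ∠JIN = 45°.

Therefore, the measure of angle ∠JIN = 45°.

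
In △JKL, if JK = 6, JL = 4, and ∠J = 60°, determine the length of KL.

Law of cosines: KL^2 = 6^2 + 4^2 - 2(6)(4)cos(60°) = 28, so KL = 2*sqrt(7).

2*sqrt(7)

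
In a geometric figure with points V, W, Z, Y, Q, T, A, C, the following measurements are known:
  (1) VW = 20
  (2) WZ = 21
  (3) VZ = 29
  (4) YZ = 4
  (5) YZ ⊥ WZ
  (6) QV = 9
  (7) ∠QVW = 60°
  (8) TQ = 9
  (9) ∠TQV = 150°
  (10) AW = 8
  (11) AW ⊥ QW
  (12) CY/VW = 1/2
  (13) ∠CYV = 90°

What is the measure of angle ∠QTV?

Step 1: By the law of cosines on triangle TQV: TV² = 9² + 9² − 2·9·9·cos(150°) = 302.3, so TV ≈ 17.39.
Step 2: By the inverse law of cosines on triangle QTV: cos(∠QTV) = (9² + 17.39² − 9²) / (2·9·17.39) = 302.3/312.96 = 0.9659, so ∠QTV = 15°.

Therefore, the measure of angle ∠QTV = 15°.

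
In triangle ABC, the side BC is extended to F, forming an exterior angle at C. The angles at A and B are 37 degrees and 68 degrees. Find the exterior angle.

Exterior angle = 37 + 68 = 105 degrees (exterior angle theorem).

105 degrees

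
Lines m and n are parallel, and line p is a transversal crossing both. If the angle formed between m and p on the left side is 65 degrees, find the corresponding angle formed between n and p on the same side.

Corresponding angles formed by parallel lines and a transversal are equal.
The given angle is 65 degrees.
The corresponding angle = 65 degrees.

65 degrees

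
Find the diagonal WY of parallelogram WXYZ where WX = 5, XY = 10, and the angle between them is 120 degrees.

Law of cosines: d^2 = 5^2 + 10^2 - 2(5)(10)cos(120°) = 175, so d = 5*sqrt(7).

5*sqrt(7)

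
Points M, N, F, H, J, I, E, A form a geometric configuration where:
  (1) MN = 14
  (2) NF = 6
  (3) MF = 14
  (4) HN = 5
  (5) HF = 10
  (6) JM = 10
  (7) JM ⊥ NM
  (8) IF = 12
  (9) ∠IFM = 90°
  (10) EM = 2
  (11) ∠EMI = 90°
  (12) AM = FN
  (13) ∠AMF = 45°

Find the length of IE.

Step 1: By the law of cosines on triangle IFM: IM² = 12² + 14² − 2·12·14·cos(90°) = 340, so IM = 2·√85.
Step 2: By the law of cosines on triangle IME: IE² = (2·√85)² + 2² − 2·2·√85·2·cos(90°) = 344, so IE = 2·√86.

Therefore, the length of IE = 2·√86.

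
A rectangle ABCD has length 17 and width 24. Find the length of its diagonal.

Using the Pythagorean theorem:
d² = 17² + 24² = 289 + 576 = 865
d = sqrt(865)

sqrt(865)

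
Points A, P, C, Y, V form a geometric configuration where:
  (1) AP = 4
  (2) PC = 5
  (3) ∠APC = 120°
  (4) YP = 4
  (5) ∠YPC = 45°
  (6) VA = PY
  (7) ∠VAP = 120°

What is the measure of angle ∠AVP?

From the given relations: VA = PY = 4.
Step 1: By the law of cosines on triangle VAP: VP² = 4² + 4² − 2·4·4·cos(120°) = 48, so VP = 4·√3.
Step 2: By the inverse law of cosines on triangle AVP: cos(∠AVP) = (4² + (4·√3)² − 4²) / (2·4·4·√3) = 48/55.43 = 0.866, so ∠AVP = 30°.

Therefore, the measure of angle ∠AVP = 30°.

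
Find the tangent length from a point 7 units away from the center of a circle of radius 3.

tangent = √(d² - r²) = √(7² - 3²) = √(49 - 9) = √40 = 2*sqrt(10)

2*sqrt(10)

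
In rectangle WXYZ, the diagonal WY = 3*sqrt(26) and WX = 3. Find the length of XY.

b = sqrt(d^2 - a^2) = sqrt(234 - 9) = sqrt(225) = 15

15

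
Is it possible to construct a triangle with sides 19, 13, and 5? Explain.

Check the triangle inequality: 13 + 5 = 18 ≤ 19.
Since the sum of two sides does not exceed the third, no triangle can be formed.

No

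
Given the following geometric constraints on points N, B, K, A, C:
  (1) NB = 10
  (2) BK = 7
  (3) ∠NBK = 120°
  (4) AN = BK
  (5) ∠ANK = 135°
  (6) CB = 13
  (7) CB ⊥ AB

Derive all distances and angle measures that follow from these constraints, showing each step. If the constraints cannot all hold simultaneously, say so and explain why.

The constraints are consistent.

From the given relations:
  AN = BK = 7

Step 1: From NB = 10, BK = 7, and ∠NBK = 120°, by the law of cosines:
  NK² = NB² + BK² - 2·NB·BK·cos(120°) = 100 + 49 + 70 = 219
  NK ≈ 14.8

Step 2: From KN = 14.8, NA = 7, and ∠KNA = 135°, by the law of cosines:
  KA² = KN² + NA² - 2·KN·NA·cos(135°) = 219 + 49 + 146.5 = 414.5
  KA ≈ 20.36

Step 3: From NB = 10, NK = 14.8, BK = 7, by the inverse law of cosines:
  cos(∠BNK) = (NB² + NK² - BK²) / (2·NB·NK)
  ∠BNK = 24.18°

Step 4: From KB = 7, KN = 14.8, BN = 10, by the inverse law of cosines:
  cos(∠BKN) = (KB² + KN² - BN²) / (2·KB·KN)
  ∠BKN = 35.82°

Step 5: From KA = 20.36, KN = 14.8, AN = 7, by the inverse law of cosines:
  cos(∠AKN) = (KA² + KN² - AN²) / (2·KA·KN)
  ∠AKN = 14.07°

Step 6: From AK = 20.36, AN = 7, KN = 14.8, by the inverse law of cosines:
  cos(∠KAN) = (AK² + AN² - KN²) / (2·AK·AN)
  ∠KAN = 30.93°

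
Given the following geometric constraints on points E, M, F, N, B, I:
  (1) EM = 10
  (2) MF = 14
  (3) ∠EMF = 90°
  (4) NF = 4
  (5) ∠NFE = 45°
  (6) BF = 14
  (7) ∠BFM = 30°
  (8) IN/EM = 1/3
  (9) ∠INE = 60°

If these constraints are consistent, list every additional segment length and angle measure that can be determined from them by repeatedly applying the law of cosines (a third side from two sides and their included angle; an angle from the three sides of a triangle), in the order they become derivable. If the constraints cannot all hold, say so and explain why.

The constraints are consistent. Derivable facts, in order:
After 1 step:
- EF = 2·√74
- MB ≈ 7.25
After 2 steps:
- EN ≈ 14.65
- ∠BMF = 75°
- ∠EFM = 35.54°
- ∠FBM = 75°
- ∠FEM = 54.46°
After 3 steps:
- EI ≈ 13.3
- ∠ENF = 123.87°
- ∠FEN = 11.13°
After 4 steps:
- ∠EIN = 107.47°
- ∠IEN = 12.53°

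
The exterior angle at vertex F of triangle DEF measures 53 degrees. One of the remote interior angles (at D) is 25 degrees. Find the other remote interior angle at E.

By the exterior angle theorem: exterior angle = sum of remote interior angles.
53 = 25 + angle E
angle E = 53 - 25 = 28 degrees

28 degrees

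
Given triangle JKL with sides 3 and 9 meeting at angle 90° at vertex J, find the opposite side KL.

Since angle J = 90°, this is a right triangle and the law of cosines reduces to the Pythagorean theorem.
KL^2 = 3^2 + 9^2 = 90
KL = 3*sqrt(10)

3*sqrt(10)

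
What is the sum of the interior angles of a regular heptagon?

The sum of interior angles of an n-sided polygon is (n - 2) * 180.
For n = 7: (7 - 2) * 180 = 5 * 180 = 900 degrees.

900 degrees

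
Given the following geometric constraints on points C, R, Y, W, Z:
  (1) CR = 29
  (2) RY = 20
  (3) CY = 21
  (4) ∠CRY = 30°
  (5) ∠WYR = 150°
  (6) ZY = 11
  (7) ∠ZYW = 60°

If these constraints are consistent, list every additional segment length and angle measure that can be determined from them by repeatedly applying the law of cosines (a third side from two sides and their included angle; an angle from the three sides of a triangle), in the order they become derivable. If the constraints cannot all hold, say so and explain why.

These constraints are not satisfiable: (1), (2) and (3) fix all three sides of triangle CRY, so by the law of cosines cos(∠CRY) = (29² + 20² − 21²) / (2·29·20) = 0.6897, i.e. ∠CRY ≈ 46.4°, which contradicts (4) ∠CRY = 30°. No planar figure meets all of them, so nothing further can be derived.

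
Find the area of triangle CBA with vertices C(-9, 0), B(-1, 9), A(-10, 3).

Shoelace: Area = (1/2)|-9(9-3) + -1(3-0) + -10(0-9)| = (1/2)(33) = 33/2

33/2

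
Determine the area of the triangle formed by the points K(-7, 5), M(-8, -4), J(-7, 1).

The Shoelace formula computes the area from vertex coordinates by summing cross products.
For vertices (-7,5), (-8,-4), (-7,1):
Signed sum = -7*-4 - -8*5 + -8*1 - -7*-4 + -7*5 - -7*1
= 68 + -36 + -28 = 4
Area = (1/2)|4| = 2.

2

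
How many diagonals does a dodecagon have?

The number of diagonals in an n-gon is n(n - 3)/2.
For n = 12: 12(12 - 3)/2 = 12 × 9 / 2 = 54.

54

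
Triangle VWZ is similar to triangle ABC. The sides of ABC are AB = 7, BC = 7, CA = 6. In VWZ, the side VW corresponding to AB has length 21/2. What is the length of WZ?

Similar triangles have proportional sides. Setting up the proportion:
VW / AB = WZ / BC
21/2 / 7 = WZ / 7
WZ = 7 * 21/2 / 7 = 21/2.

21/2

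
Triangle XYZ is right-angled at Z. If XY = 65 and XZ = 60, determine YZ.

By the Pythagorean theorem: YZ^2 = XY^2 - XZ^2
YZ^2 = 65^2 - 60^2 = 4225 - 3600 = 625
YZ = sqrt(625) = 25

25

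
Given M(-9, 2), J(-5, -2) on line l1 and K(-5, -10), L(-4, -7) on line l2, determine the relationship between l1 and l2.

Slope of line 1: m1 = (-2 - 2)/(-5 - -9) = -4/4 = -1
Slope of line 2: m2 = (-7 - -10)/(-4 - -5) = 3/1 = 3
m1 != m2 (-1 != 3), so not parallel.
m1 * m2 = (-1) * (3) = -3 != -1, so not perpendicular.
The lines are neither parallel nor perpendicular.

Neither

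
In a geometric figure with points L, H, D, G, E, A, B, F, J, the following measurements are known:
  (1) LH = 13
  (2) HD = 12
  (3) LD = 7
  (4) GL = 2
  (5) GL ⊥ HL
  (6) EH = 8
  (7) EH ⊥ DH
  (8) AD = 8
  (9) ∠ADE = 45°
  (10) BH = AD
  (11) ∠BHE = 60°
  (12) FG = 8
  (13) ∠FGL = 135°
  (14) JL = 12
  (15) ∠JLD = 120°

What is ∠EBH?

From the given relations: BH = AD = 8.
Step 1: By the law of cosines on triangle BHE: BE² = 8² + 8² − 2·8·8·cos(60°) = 64, so BE = 8.
Step 2: By the inverse law of cosines on triangle EBH: cos(∠EBH) = (8² + 8² − 8²) / (2·8·8) = 64/128 = 0.5, so ∠EBH = 60°.

Therefore, the measure of angle ∠EBH = 60°.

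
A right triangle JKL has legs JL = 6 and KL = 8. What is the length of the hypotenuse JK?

By the Pythagorean theorem: JK^2 = JL^2 + KL^2
JK^2 = 6^2 + 8^2 = 36 + 64 = 100
JK = sqrt(100) = 10

10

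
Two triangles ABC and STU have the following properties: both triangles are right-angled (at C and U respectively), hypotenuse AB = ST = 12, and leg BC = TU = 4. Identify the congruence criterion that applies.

Consider the given information: both triangles are right-angled (at C and U respectively), hypotenuse AB = ST = 12, and leg BC = TU = 4
This is not SAS or AAS: SAS requires two sides and the included angle between them. AAS requires two angles and a non-included side.
The correct criterion is HL. The hypotenuse and one leg of two right triangles are equal (Hypotenuse-Leg).

HL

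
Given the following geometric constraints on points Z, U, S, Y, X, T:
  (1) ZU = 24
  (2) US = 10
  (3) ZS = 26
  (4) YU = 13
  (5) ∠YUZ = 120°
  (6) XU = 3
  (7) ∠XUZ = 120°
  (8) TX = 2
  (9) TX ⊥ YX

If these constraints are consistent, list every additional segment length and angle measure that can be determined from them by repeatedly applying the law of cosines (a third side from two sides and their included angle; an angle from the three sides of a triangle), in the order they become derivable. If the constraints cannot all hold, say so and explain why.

The constraints are consistent. Derivable facts, in order:
After 1 step:
- ZX = 3·√73
- ZY ≈ 32.51
- ∠SUZ = 90°
- ∠SZU = 22.62°
- ∠USZ = 67.38°
After 2 steps:
- ∠UXZ = 54.18°
- ∠UYZ = 39.74°
- ∠UZX = 5.82°
- ∠UZY = 20.26°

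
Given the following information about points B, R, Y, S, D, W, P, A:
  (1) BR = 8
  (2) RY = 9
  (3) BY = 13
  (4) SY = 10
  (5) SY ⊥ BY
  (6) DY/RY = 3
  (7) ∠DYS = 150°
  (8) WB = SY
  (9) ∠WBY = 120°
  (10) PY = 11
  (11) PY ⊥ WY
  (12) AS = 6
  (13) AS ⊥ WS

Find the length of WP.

From the given relations: WB = SY = 10.
Step 1: By the law of cosines on triangle WBY: WY² = 10² + 13² − 2·10·13·cos(120°) = 399, so WY ≈ 19.97.
Step 2: By the law of cosines on triangle WYP: WP² = 19.97² + 11² − 2·19.97·11·cos(90°) = 520, so WP = 2·√130.

Therefore, the length of WP = 2·√130.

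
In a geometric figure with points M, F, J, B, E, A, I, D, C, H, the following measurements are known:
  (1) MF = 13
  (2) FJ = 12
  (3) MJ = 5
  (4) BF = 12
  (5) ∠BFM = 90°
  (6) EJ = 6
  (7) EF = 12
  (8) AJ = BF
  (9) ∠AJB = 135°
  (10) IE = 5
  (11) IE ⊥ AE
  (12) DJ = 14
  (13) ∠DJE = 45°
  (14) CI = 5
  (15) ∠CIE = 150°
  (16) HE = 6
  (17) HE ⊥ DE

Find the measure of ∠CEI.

Step 1: By the law of cosines on triangle EIC: EC² = 5² + 5² − 2·5·5·cos(150°) = 93.3, so EC ≈ 9.66.
Step 2: By the inverse law of cosines on triangle CEI: cos(∠CEI) = (9.66² + 5² − 5²) / (2·9.66·5) = 93.3/96.59 = 0.9659, so ∠CEI = 15°.

Therefore, the measure of angle ∠CEI = 15°.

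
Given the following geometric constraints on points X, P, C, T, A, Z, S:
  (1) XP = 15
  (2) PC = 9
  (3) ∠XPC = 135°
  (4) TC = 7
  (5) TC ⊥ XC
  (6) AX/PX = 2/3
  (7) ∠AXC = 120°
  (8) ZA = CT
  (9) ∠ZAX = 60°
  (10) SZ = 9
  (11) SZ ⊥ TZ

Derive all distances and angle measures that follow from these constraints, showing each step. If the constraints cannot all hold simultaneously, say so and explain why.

The constraints are consistent.

From the given relations:
  AX = 2/3·PX = 2/3·15 = 10
  ZA = CT = 7

Step 1: From XP = 15, PC = 9, and ∠XPC = 135°, by the law of cosines:
  XC² = XP² + PC² - 2·XP·PC·cos(135°) = 225 + 81 + 190.9 = 496.9
  XC ≈ 22.29

Step 2: From XA = 10, AZ = 7, and ∠XAZ = 60°, by the law of cosines:
  XZ² = XA² + AZ² - 2·XA·AZ·cos(60°) = 100 + 49 - 70 = 79
  XZ = √79

Step 3: From XC = 22.29, CT = 7, and ∠XCT = 90°, by the law of cosines:
  XT² = XC² + CT² - 2·XC·CT·cos(90°) = 496.9 + 49 - 0 = 545.9
  XT ≈ 23.36

Step 4: From CX = 22.29, XA = 10, and ∠CXA = 120°, by the law of cosines:
  CA² = CX² + XA² - 2·CX·XA·cos(120°) = 496.9 + 100 + 222.9 = 819.8
  CA ≈ 28.63

Step 5: From XA = 10, XZ = √79, AZ = 7, by the inverse law of cosines:
  cos(∠AXZ) = (XA² + XZ² - AZ²) / (2·XA·XZ)
  ∠AXZ = 43°

Step 6: From XC = 22.29, XP = 15, CP = 9, by the inverse law of cosines:
  cos(∠CXP) = (XC² + XP² - CP²) / (2·XC·XP)
  ∠CXP = 16.59°

Step 7: From CP = 9, CX = 22.29, PX = 15, by the inverse law of cosines:
  cos(∠PCX) = (CP² + CX² - PX²) / (2·CP·CX)
  ∠PCX = 28.41°

Step 8: From ZA = 7, ZX = √79, AX = 10, by the inverse law of cosines:
  cos(∠AZX) = (ZA² + ZX² - AX²) / (2·ZA·ZX)
  ∠AZX = 77°

Step 9: From XC = 22.29, XT = 23.36, CT = 7, by the inverse law of cosines:
  cos(∠CXT) = (XC² + XT² - CT²) / (2·XC·XT)
  ∠CXT = 17.43°

Step 10: From CA = 28.63, CX = 22.29, AX = 10, by the inverse law of cosines:
  cos(∠ACX) = (CA² + CX² - AX²) / (2·CA·CX)
  ∠ACX = 17.61°

Step 11: From TC = 7, TX = 23.36, CX = 22.29, by the inverse law of cosines:
  cos(∠CTX) = (TC² + TX² - CX²) / (2·TC·TX)
  ∠CTX = 72.57°

Step 12: From AC = 28.63, AX = 10, CX = 22.29, by the inverse law of cosines:
  cos(∠CAX) = (AC² + AX² - CX²) / (2·AC·AX)
  ∠CAX = 42.39°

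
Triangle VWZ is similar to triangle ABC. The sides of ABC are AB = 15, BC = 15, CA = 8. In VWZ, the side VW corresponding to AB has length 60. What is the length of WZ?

k = 60/15 = 4. WZ = 4 * 15 = 60.

60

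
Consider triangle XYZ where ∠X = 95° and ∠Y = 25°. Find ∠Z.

Let angle Z = x. Then 95 + 25 + x = 180.
x = 180 - 120 = 60 degrees.

60 degrees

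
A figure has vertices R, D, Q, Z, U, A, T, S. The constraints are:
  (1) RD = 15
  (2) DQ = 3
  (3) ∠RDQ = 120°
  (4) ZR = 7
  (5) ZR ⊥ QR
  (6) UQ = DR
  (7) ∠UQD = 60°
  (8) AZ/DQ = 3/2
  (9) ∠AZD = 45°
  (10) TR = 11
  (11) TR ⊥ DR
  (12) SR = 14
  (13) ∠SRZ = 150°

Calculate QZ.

Step 1: By the law of cosines on triangle QDR: QR² = 3² + 15² − 2·3·15·cos(120°) = 279, so QR = 3·√31.
Step 2: By the law of cosines on triangle QRZ: QZ² = (3·√31)² + 7² − 2·3·√31·7·cos(90°) = 328, so QZ = 2·√82.

Therefore, the length of QZ = 2·√82.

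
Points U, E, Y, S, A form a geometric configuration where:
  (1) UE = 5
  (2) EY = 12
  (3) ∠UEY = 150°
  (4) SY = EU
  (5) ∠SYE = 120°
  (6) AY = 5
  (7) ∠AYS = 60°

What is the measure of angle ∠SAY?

From the given relations: SY = EU = 5.
Step 1: By the law of cosines on triangle AYS: AS² = 5² + 5² − 2·5·5·cos(60°) = 25, so AS = 5.
Step 2: By the inverse law of cosines on triangle SAY: cos(∠SAY) = (5² + 5² − 5²) / (2·5·5) = 25/50 = 0.5, so ∠SAY = 60°.

Therefore, the measure of angle ∠SAY = 60°.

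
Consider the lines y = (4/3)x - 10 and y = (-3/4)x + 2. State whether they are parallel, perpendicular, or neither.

Slope of line 1: m1 = 4/3
Slope of line 2: m2 = -3/4
m1 * m2 = (4/3) * (-3/4) = -1 = -1, so the lines are perpendicular.

Perpendicular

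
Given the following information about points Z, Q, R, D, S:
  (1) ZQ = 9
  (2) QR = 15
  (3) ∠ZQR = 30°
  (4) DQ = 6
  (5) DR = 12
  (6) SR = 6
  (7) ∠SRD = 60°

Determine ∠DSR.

Step 1: By the law of cosines on triangle SRD: SD² = 6² + 12² − 2·6·12·cos(60°) = 108, so SD = 6·√3.
Step 2: By the inverse law of cosines on triangle DSR: cos(∠DSR) = ((6·√3)² + 6² − 12²) / (2·6·√3·6) = 0/124.71 = 0, so ∠DSR = 90°.

Therefore, the measure of angle ∠DSR = 90°.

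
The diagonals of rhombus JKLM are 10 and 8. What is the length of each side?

Half-diagonals are 5 and 4. side = sqrt(5^2 + 4^2) = sqrt(41)

sqrt(41)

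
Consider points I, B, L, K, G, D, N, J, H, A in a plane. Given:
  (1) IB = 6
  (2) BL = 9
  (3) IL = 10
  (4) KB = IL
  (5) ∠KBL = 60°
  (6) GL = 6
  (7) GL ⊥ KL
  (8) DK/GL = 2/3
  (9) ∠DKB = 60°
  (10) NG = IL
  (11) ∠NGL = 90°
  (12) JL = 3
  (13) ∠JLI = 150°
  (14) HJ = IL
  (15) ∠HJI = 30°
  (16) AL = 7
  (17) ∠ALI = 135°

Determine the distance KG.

From the given relations: KB = IL = 10.
Step 1: By the law of cosines on triangle LBK: LK² = 9² + 10² − 2·9·10·cos(60°) = 91, so LK = √91.
Step 2: By the law of cosines on triangle KLG: KG² = √91² + 6² − 2·√91·6·cos(90°) = 127, so KG = √127.

Therefore, the length of KG = √127.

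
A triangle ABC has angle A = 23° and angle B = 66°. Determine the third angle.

By the triangle angle sum property, the three interior angles of any triangle add up to 180°.
We know angle A = 23° and angle B = 66°, so their sum is 89°.
Therefore angle C = 180° - 89° = 91°.

91 degrees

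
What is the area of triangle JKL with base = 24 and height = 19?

A triangle's area is half the area of a rectangle with the same base and height.
Area = (1/2) * 24 * 19 = 228.

228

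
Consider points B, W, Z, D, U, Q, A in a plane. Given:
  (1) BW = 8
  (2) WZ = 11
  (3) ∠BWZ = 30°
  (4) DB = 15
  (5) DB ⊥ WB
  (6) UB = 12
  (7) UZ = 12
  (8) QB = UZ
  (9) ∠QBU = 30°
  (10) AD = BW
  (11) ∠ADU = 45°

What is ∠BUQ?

From the given relations: QB = UZ = 12.
Step 1: By the law of cosines on triangle UBQ: UQ² = 12² + 12² − 2·12·12·cos(30°) = 38.58, so UQ ≈ 6.21.
Step 2: By the inverse law of cosines on triangle BUQ: cos(∠BUQ) = (12² + 6.21² − 12²) / (2·12·6.21) = 38.58/149.08 = 0.2588, so ∠BUQ = 75°.

Therefore, the measure of angle ∠BUQ = 75°.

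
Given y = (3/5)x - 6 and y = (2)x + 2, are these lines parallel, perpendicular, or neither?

Slope of line 1: m1 = 3/5
Slope of line 2: m2 = 2
m1 != m2 (3/5 != 2), so not parallel.
m1 * m2 = (3/5) * (2) = 6/5 != -1, so not perpendicular.
The lines are neither parallel nor perpendicular.

Neither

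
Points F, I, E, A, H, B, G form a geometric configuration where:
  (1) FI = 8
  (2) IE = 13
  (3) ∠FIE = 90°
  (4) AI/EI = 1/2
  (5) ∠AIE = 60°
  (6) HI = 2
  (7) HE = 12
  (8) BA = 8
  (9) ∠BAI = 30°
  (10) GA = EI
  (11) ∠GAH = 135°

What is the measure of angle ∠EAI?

From the given relations: AI = 1/2·EI = 1/2·13 ≈ 6.5.
Step 1: By the law of cosines on triangle AIE: AE² = 6.5² + 13² − 2·6.5·13·cos(60°) = 126.75, so AE ≈ 11.26.
Step 2: By the inverse law of cosines on triangle EAI: cos(∠EAI) = (11.26² + 6.5² − 13²) / (2·11.26·6.5) = 0/146.36 = 0, so ∠EAI = 90°.

Therefore, the measure of angle ∠EAI = 90°.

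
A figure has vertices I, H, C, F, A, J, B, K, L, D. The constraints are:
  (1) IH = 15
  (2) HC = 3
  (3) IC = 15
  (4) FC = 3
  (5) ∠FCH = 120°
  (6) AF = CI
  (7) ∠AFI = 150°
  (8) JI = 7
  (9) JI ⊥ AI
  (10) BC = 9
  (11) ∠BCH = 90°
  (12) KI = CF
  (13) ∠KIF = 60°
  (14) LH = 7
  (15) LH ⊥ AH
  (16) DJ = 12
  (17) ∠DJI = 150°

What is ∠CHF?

Step 1: By the law of cosines on triangle HCF: HF² = 3² + 3² − 2·3·3·cos(120°) = 27, so HF = 3·√3.
Step 2: By the inverse law of cosines on triangle CHF: cos(∠CHF) = (3² + (3·√3)² − 3²) / (2·3·3·√3) = 27/31.18 = 0.866, so ∠CHF = 30°.

Therefore, the measure of angle ∠CHF = 30°.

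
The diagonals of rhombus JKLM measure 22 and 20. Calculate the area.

Area of a rhombus = (d1 * d2) / 2
Area = (22 * 20) / 2
Area = 440 / 2
Area = 220

220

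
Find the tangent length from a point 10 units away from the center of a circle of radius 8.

The tangent, radius, and line from the external point to the center form a right triangle.
The right angle is where the tangent meets the radius.
By the Pythagorean theorem: tangent² + 8² = 10²
tangent² = 100 - 64 = 36
tangent = 6

6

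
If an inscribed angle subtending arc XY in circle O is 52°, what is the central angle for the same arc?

The inscribed angle theorem states that a central angle is always twice any inscribed angle that subtends the same arc.
Since the inscribed angle is 52°, the central angle = 2 × 52° = 104°.

104°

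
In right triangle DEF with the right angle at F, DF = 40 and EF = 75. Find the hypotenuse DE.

By the Pythagorean theorem: DE^2 = DF^2 + EF^2
DE^2 = 40^2 + 75^2 = 1600 + 5625 = 7225
DE = sqrt(7225) = 85

85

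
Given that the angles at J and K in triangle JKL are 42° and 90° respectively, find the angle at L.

Let angle L = x. Then 42 + 90 + x = 180.
x = 180 - 132 = 48 degrees.

48 degrees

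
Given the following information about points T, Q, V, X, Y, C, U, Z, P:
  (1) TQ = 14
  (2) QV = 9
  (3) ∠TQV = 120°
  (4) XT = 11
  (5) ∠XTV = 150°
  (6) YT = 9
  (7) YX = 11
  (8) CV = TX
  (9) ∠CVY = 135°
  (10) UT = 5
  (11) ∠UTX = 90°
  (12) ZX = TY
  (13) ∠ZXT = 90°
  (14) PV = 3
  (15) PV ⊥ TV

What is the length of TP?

Step 1: By the law of cosines on triangle VQT: VT² = 9² + 14² − 2·9·14·cos(120°) = 403, so VT ≈ 20.07.
Step 2: By the law of cosines on triangle TVP: TP² = 20.07² + 3² − 2·20.07·3·cos(90°) = 412, so TP = 2·√103.

Therefore, the length of TP = 2·√103.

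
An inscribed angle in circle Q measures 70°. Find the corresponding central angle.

Central angle = 2 × 70° = 140° (inscribed angle theorem).

140°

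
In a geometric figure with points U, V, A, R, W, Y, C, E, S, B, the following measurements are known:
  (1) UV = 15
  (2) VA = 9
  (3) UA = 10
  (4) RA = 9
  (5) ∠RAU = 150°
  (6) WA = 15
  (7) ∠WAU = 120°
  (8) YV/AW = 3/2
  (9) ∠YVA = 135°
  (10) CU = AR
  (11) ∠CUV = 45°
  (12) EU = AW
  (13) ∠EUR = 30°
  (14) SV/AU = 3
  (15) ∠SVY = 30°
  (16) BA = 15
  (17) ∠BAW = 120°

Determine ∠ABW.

Step 1: By the law of cosines on triangle BAW: BW² = 15² + 15² − 2·15·15·cos(120°) = 675, so BW = 15·√3.
Step 2: By the inverse law of cosines on triangle ABW: cos(∠ABW) = (15² + (15·√3)² − 15²) / (2·15·15·√3) = 675/779.42 = 0.866, so ∠ABW = 30°.

Therefore, the measure of angle ∠ABW = 30°.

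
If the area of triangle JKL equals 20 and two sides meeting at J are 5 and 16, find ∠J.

From the SAS area formula Area = (1/2)ab sin(C), rearranging gives sin(C) = 2*Area/(ab).
sin(C) = 2 * 20 / (80) = 1/2.
Therefore C = arcsin(1/2) = 30°.
Since sin(180° - C) = sin(C), the obtuse angle 150° gives the same area, so C = 30° or C = 150°.

30° or 150°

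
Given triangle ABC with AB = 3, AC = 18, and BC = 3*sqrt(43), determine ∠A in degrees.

By the inverse law of cosines: cos(A) = (AB² + AC² - BC²) / (2 × AB × AC)
cos(A) = (3² + 18² - (3*sqrt(43))²) / (2 × 3 × 18)
cos(A) = (9 + 324 - (387)) / 108
cos(A) = -1/2
A = arccos(-1/2) = 120°

120°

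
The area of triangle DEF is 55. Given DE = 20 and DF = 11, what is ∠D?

Area = (1/2) * a * b * sin(C)
sin(C) = 2 * Area / (a * b)
sin(C) = 2 * 55 / (20 * 11)
sin(C) = 1/2
C = arcsin(1/2) = 30°
Since sin(180° - C) = sin(C), the obtuse angle 150° gives the same area, so C = 30° or C = 150°.

30° or 150°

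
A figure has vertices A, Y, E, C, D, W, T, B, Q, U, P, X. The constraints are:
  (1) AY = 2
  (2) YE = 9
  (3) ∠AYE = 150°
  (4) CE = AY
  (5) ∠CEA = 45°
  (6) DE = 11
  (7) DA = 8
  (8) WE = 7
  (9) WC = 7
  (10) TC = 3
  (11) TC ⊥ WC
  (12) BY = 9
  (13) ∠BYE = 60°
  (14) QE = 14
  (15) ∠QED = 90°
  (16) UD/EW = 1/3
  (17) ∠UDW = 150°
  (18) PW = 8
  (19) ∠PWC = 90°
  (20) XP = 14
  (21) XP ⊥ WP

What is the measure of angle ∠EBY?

Step 1: By the law of cosines on triangle BYE: BE² = 9² + 9² − 2·9·9·cos(60°) = 81, so BE = 9.
Step 2: By the inverse law of cosines on triangle EBY: cos(∠EBY) = (9² + 9² − 9²) / (2·9·9) = 81/162 = 0.5, so ∠EBY = 60°.

Therefore, the measure of angle ∠EBY = 60°.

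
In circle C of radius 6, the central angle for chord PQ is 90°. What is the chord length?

Chord length = 2r sin(θ/2)
= 2 × 6 × sin(90°/2)
= 2 × 6 × sin(45°)
= 6*sqrt(2)

6*sqrt(2)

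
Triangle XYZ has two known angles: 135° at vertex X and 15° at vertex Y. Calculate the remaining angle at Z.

Let angle Z = x. Then 135 + 15 + x = 180.
x = 180 - 150 = 30 degrees.

30 degrees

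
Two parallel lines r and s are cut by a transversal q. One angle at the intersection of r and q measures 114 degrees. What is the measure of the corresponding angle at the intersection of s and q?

Corresponding angles are equal: 114 degrees.

114 degrees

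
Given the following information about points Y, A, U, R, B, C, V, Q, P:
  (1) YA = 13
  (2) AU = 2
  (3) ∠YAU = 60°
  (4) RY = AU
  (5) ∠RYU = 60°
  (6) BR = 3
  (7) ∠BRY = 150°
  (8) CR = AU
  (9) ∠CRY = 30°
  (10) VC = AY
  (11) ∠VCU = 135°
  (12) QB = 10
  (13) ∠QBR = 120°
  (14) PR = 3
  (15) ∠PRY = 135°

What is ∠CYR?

From the given relations: RY = AU = 2; CR = AU = 2.
Step 1: By the law of cosines on triangle YRC: YC² = 2² + 2² − 2·2·2·cos(30°) = 1.07, so YC ≈ 1.04.
Step 2: By the inverse law of cosines on triangle CYR: cos(∠CYR) = (1.04² + 2² − 2²) / (2·1.04·2) = 1.07/4.14 = 0.2588, so ∠CYR = 75°.

Therefore, the measure of angle ∠CYR = 75°.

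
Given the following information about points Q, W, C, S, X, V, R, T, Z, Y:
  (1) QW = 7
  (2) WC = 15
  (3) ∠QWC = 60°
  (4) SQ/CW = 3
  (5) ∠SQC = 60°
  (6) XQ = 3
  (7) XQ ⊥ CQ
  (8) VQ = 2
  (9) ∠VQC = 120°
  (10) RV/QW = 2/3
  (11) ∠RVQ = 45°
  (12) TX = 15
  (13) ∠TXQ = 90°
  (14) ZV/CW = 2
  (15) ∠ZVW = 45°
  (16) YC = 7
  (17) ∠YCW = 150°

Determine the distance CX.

Step 1: By the law of cosines on triangle CWQ: CQ² = 15² + 7² − 2·15·7·cos(60°) = 169, so CQ = 13.
Step 2: By the law of cosines on triangle CQX: CX² = 13² + 3² − 2·13·3·cos(90°) = 178, so CX = √178.

Therefore, the length of CX = √178.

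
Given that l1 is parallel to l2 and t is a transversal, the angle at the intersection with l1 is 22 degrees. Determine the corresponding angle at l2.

When a transversal crosses parallel lines, angles in the same position at each intersection are called corresponding angles.
These are always equal, so the answer is 22 degrees.

22 degrees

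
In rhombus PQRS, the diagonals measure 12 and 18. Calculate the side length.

The diagonals of a rhombus bisect each other at right angles.
Half-diagonals: 12/2 = 6 and 18/2 = 9
side = sqrt(6^2 + 9^2)
side = sqrt(36 + 81)
side = sqrt(117) = 3*sqrt(13)

3*sqrt(13)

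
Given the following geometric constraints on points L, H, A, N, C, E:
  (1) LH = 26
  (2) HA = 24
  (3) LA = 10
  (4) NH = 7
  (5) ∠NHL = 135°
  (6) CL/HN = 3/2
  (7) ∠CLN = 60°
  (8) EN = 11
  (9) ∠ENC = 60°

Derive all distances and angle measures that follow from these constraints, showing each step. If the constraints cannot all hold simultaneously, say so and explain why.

The constraints are consistent.

From the given relations:
  CL = 3/2·HN = 3/2·7 ≈ 10.5

Step 1: From LH = 26, HN = 7, and ∠LHN = 135°, by the law of cosines:
  LN² = LH² + HN² - 2·LH·HN·cos(135°) = 676 + 49 + 257.4 = 982.4
  LN ≈ 31.34

Step 2: From LA = 10, LH = 26, AH = 24, by the inverse law of cosines:
  cos(∠ALH) = (LA² + LH² - AH²) / (2·LA·LH)
  ∠ALH = 67.38°

Step 3: From HA = 24, HL = 26, AL = 10, by the inverse law of cosines:
  cos(∠AHL) = (HA² + HL² - AL²) / (2·HA·HL)
  ∠AHL = 22.62°

Step 4: From AH = 24, AL = 10, HL = 26, by the inverse law of cosines:
  cos(∠HAL) = (AH² + AL² - HL²) / (2·AH·AL)
  ∠HAL = 90°

Step 5: From NL = 31.34, LC = 10.5, and ∠NLC = 60°, by the law of cosines:
  NC² = NL² + LC² - 2·NL·LC·cos(60°) = 982.4 + 110.2 - 329.1 = 763.5
  NC ≈ 27.63

Step 6: From LH = 26, LN = 31.34, HN = 7, by the inverse law of cosines:
  cos(∠HLN) = (LH² + LN² - HN²) / (2·LH·LN)
  ∠HLN = 9.09°

Step 7: From NH = 7, NL = 31.34, HL = 26, by the inverse law of cosines:
  cos(∠HNL) = (NH² + NL² - HL²) / (2·NH·NL)
  ∠HNL = 35.91°

Step 8: From CN = 27.63, NE = 11, and ∠CNE = 60°, by the law of cosines:
  CE² = CN² + NE² - 2·CN·NE·cos(60°) = 763.5 + 121 - 304 = 580.6
  CE ≈ 24.1

Step 9: From NC = 27.63, NL = 31.34, CL = 10.5, by the inverse law of cosines:
  cos(∠CNL) = (NC² + NL² - CL²) / (2·NC·NL)
  ∠CNL = 19.21°

Step 10: From CL = 10.5, CN = 27.63, LN = 31.34, by the inverse law of cosines:
  cos(∠LCN) = (CL² + CN² - LN²) / (2·CL·CN)
  ∠LCN = 100.79°

Step 11: From CE = 24.1, CN = 27.63, EN = 11, by the inverse law of cosines:
  cos(∠ECN) = (CE² + CN² - EN²) / (2·CE·CN)
  ∠ECN = 23.29°

Step 12: From EC = 24.1, EN = 11, CN = 27.63, by the inverse law of cosines:
  cos(∠CEN) = (EC² + EN² - CN²) / (2·EC·EN)
  ∠CEN = 96.71°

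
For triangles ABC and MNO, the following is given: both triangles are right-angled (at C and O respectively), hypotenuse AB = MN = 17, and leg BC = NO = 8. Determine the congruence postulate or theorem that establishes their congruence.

The given information provides:
both triangles are right-angled (at C and O respectively), hypotenuse AB = MN = 17, and leg BC = NO = 8
This matches the HL congruence theorem.
The hypotenuse and one leg of two right triangles are equal (Hypotenuse-Leg).

HL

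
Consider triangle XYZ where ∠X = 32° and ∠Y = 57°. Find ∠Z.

The interior angles sum to 180°: angle Z = 180 - 32 - 57 = 91°.
The triangle is obtuse (angles 32°, 57°, 91°).

91 degrees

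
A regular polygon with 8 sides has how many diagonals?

Total line segments between 8 vertices = C(8,2) = 28.
Subtract the 8 sides: 28 - 8 = 20 diagonals.

20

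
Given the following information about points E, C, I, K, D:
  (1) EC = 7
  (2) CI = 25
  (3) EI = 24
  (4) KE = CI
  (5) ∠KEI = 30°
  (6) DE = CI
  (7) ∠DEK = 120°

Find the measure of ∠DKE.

From the given relations: KE = CI = 25; DE = CI = 25.
Step 1: By the law of cosines on triangle KED: KD² = 25² + 25² − 2·25·25·cos(120°) = 1875, so KD ≈ 43.3.
Step 2: By the inverse law of cosines on triangle DKE: cos(∠DKE) = (43.3² + 25² − 25²) / (2·43.3·25) = 1875/2165.06 = 0.866, so ∠DKE = 30°.

Therefore, the measure of angle ∠DKE = 30°.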